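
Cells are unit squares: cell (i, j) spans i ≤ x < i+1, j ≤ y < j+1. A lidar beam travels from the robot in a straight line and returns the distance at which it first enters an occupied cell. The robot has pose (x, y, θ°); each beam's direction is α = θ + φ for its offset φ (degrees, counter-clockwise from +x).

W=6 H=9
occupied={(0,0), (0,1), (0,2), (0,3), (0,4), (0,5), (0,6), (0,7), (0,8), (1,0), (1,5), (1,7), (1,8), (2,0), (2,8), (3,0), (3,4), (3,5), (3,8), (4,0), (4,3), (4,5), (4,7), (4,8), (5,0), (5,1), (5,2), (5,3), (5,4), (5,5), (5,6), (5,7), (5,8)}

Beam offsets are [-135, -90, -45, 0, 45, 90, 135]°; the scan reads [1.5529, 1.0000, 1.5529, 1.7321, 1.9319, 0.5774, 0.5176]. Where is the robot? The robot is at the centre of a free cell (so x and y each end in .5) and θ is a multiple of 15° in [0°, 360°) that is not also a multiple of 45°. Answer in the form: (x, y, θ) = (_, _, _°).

(x, y, θ) = (3.5, 6.5, 150°)

Enumerate (i+0.5, j+0.5, θ) over the 21 free cells and 16 admissible headings. For each, cast all 7 beams and compare to the given ranges.
  (2.5, 1.5, 345°): beam 1 = 1.0000 ≠ 1.5529 ✗
  (4.5, 1.5, 345°): beam 1 = 1.0000 ≠ 1.5529 ✗
  (2.5, 3.5, 60°): beam 1 = 2.5882 ≠ 1.5529 ✗
  …
  (3.5, 6.5, 150°): r_1=1.5529, r_2=1.0000, r_3=1.5529, r_4=1.7321, r_5=1.9319, r_6=0.5774, r_7=0.5176 — all match ✓
No second candidate reproduces the full scan.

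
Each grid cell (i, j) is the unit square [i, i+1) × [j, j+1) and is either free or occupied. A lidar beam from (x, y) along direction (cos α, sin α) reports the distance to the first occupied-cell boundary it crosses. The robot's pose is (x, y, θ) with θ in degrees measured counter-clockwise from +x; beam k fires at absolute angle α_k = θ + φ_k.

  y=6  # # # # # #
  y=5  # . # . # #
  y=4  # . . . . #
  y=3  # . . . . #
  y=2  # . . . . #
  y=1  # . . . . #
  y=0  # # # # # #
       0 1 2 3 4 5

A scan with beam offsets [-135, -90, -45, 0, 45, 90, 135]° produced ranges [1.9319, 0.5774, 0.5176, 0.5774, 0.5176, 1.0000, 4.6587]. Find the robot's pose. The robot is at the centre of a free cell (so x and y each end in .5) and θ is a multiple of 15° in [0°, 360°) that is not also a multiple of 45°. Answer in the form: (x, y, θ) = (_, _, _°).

The pose lattice has 18·16 = 288 candidates. Test each by forward raycasting.
  (2.5, 1.5, 240°): beam 1 = 4.6587 ≠ 1.9319 ✗
  (4.5, 2.5, 195°): beam 1 = 1.0000 ≠ 1.9319 ✗
  (2.5, 3.5, 75°): beam 1 = 2.8868 ≠ 1.9319 ✗
  (1.5, 2.5, 300°): beam 1 = 0.5176 ≠ 1.9319 ✗
  …
  (4.5, 1.5, 330°): r_1=1.9319, r_2=0.5774, r_3=0.5176, r_4=0.5774, r_5=0.5176, r_6=1.0000, r_7=4.6587 — all match ✓
No second candidate reproduces the full scan.

(x, y, θ) = (4.5, 1.5, 330°)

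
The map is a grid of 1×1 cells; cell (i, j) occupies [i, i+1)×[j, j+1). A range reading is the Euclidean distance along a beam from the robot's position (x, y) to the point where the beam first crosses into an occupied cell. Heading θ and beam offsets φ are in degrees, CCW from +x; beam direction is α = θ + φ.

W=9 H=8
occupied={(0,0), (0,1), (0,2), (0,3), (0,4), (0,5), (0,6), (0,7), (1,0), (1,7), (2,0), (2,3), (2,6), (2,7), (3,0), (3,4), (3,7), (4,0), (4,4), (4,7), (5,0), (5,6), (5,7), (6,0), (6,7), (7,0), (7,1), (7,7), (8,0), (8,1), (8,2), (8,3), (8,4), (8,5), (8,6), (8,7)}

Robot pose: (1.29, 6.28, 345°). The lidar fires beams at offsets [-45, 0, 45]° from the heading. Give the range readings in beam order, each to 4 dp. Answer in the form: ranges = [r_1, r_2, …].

beam 1: φ=-45°, α=300°
  direction (0.5000, -0.8660); cell (1,6); t to first gridline: x 1.4200, y 0.3233 (then +2.0000 / +1.1547)
    (1,5) via y @ 0.3233
    (2,5) via x @ 1.4200
    (2,4) via y @ 1.4780
    (2,3) via y @ 2.6327  # hit
  → r_1 = 2.6327
beam 2: φ=0°, α=345°
  direction (0.9659, -0.2588); cell (1,6); t to first gridline: x 0.7350, y 1.0818 (then +1.0353 / +3.8637)
    (2,6) via x @ 0.7350  # hit
  → r_2 = 0.7350
beam 3: φ=45°, α=30°
  direction (0.8660, 0.5000); cell (1,6); t to first gridline: x 0.8198, y 1.4400 (then +1.1547 / +2.0000)
    (2,6) via x @ 0.8198  # hit
  → r_3 = 0.8198

ranges = [2.6327, 0.7350, 0.8198]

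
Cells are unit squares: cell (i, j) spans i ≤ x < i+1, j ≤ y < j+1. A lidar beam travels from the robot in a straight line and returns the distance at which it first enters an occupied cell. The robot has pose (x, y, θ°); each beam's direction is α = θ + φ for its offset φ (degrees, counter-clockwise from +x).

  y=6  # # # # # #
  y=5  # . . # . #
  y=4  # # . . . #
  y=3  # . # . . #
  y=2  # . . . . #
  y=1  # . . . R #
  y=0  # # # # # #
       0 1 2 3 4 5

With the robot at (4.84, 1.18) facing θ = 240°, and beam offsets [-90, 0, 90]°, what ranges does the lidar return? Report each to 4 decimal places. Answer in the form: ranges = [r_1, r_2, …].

beam 1: φ=-90°, α=150°
  dir = (cos 150°, sin 150°) = (-0.8660, 0.5000); from cell (4,1)
  next x-line at t=0.9699, next y-line at t=1.6400; Δt_x=1.1547, Δt_y=2.0000
    x: enter (3,1) at t=0.9699
    y: enter (3,2) at t=1.6400
    x: enter (2,2) at t=2.1246
    x: enter (1,2) at t=3.2793
    y: enter (1,3) at t=3.6400
    x: enter (0,3) at t=4.4341 ← occupied
  → r_1 = 4.4341
beam 2: φ=0°, α=240°
  dir = (cos 240°, sin 240°) = (-0.5000, -0.8660); from cell (4,1)
  next x-line at t=1.6800, next y-line at t=0.2078; Δt_x=2.0000, Δt_y=1.1547
    y: enter (4,0) at t=0.2078 ← occupied
  → r_2 = 0.2078
beam 3: φ=90°, α=330°
  dir = (cos 330°, sin 330°) = (0.8660, -0.5000); from cell (4,1)
  next x-line at t=0.1848, next y-line at t=0.3600; Δt_x=1.1547, Δt_y=2.0000
    x: enter (5,1) at t=0.1848 ← occupied
  → r_3 = 0.1848

ranges = [4.4341, 0.2078, 0.1848]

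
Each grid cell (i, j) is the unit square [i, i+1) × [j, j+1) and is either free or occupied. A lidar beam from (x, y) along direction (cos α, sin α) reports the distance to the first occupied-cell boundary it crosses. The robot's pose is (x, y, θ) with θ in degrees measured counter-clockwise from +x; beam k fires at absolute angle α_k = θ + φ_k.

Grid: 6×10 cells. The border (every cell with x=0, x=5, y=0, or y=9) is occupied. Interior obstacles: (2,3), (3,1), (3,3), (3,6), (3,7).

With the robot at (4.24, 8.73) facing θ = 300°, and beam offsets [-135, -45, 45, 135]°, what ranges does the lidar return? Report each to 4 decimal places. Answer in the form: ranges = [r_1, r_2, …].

ranges = [1.0432, 0.9273, 0.7868, 0.2795]

beam 1: φ=-135°, α=165°
  direction (-0.9659, 0.2588); cell (4,8); t to first gridline: x 0.2485, y 1.0432 (then +1.0353 / +3.8637)
    (3,8) via x @ 0.2485
    (3,9) via y @ 1.0432  # hit
  → r_1 = 1.0432
beam 2: φ=-45°, α=255°
  direction (-0.2588, -0.9659); cell (4,8); t to first gridline: x 0.9273, y 0.7558 (then +3.8637 / +1.0353)
    (4,7) via y @ 0.7558
    (3,7) via x @ 0.9273  # hit
  → r_2 = 0.9273
beam 3: φ=45°, α=345°
  direction (0.9659, -0.2588); cell (4,8); t to first gridline: x 0.7868, y 2.8205 (then +1.0353 / +3.8637)
    (5,8) via x @ 0.7868  # hit
  → r_3 = 0.7868
beam 4: φ=135°, α=75°
  direction (0.2588, 0.9659); cell (4,8); t to first gridline: x 2.9364, y 0.2795 (then +3.8637 / +1.0353)
    (4,9) via y @ 0.2795  # hit
  → r_4 = 0.2795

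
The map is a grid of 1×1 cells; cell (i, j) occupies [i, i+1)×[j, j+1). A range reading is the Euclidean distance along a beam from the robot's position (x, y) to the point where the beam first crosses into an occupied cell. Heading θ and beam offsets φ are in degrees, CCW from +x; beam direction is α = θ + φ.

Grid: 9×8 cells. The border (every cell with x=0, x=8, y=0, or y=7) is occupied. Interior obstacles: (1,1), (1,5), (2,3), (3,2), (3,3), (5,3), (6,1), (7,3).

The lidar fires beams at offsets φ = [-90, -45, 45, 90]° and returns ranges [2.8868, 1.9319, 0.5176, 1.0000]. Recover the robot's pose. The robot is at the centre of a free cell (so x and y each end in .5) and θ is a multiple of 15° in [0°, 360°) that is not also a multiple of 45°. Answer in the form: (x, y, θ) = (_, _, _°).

(x, y, θ) = (5.5, 6.5, 60°)

The pose lattice has 34·16 = 544 candidates. Test each by forward raycasting.
  (1.5, 2.5, 255°): beam 1 = 0.5176 ≠ 2.8868 ✗
  (2.5, 5.5, 120°): beam 1 = 3.0000 ≠ 2.8868 ✗
  (5.5, 1.5, 165°): beam 1 = 1.5529 ≠ 2.8868 ✗
  …
  (5.5, 6.5, 60°): r_1=2.8868, r_2=1.9319, r_3=0.5176, r_4=1.0000 — all match ✓
Unique over the lattice → pose = (5.5, 6.5, 60°).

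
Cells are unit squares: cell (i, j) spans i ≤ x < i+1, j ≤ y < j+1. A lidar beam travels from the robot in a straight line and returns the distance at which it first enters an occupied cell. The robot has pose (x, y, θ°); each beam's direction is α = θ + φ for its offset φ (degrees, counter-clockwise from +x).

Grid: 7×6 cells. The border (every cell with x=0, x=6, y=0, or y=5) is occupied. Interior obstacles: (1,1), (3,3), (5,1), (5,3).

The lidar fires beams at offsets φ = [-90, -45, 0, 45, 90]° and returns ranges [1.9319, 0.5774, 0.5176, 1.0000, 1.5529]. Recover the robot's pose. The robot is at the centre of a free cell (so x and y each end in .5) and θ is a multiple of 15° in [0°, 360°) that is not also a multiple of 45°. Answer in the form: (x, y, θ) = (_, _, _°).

Candidates: 16 free-cell centres × 16 headings = 256 poses. Raycast each; keep the one whose scan matches to 4 dp.
  (1.5, 4.5, 30°): beam 1 = 4.0415 ≠ 1.9319 ✗
  (2.5, 1.5, 105°): beam 1 = 3.6235 ≠ 1.9319 ✗
  (4.5, 4.5, 30°): beam 1 = 1.0000 ≠ 1.9319 ✗
  …
  (2.5, 4.5, 105°): r_1=1.9319, r_2=0.5774, r_3=0.5176, r_4=1.0000, r_5=1.5529 — all match ✓
No second candidate reproduces the full scan.

(x, y, θ) = (2.5, 4.5, 105°)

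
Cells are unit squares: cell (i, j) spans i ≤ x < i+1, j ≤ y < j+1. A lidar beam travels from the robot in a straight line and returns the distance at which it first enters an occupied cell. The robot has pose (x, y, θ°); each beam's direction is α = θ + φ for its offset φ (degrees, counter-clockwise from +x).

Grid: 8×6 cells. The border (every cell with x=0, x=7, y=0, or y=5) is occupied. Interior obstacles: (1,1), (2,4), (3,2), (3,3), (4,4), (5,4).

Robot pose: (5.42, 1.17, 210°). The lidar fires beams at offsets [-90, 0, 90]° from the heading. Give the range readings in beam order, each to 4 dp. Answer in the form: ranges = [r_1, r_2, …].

beam 1: φ=-90°, α=120°
  dir = (cos 120°, sin 120°) = (-0.5000, 0.8660); from cell (5,1)
  next x-line at t=0.8400, next y-line at t=0.9584; Δt_x=2.0000, Δt_y=1.1547
    x: enter (4,1) at t=0.8400
    y: enter (4,2) at t=0.9584
    y: enter (4,3) at t=2.1131
    x: enter (3,3) at t=2.8400 ← occupied
  → r_1 = 2.8400
beam 2: φ=0°, α=210°
  dir = (cos 210°, sin 210°) = (-0.8660, -0.5000); from cell (5,1)
  next x-line at t=0.4850, next y-line at t=0.3400; Δt_x=1.1547, Δt_y=2.0000
    y: enter (5,0) at t=0.3400 ← occupied
  → r_2 = 0.3400
beam 3: φ=90°, α=300°
  dir = (cos 300°, sin 300°) = (0.5000, -0.8660); from cell (5,1)
  next x-line at t=1.1600, next y-line at t=0.1963; Δt_x=2.0000, Δt_y=1.1547
    y: enter (5,0) at t=0.1963 ← occupied
  → r_3 = 0.1963

ranges = [2.8400, 0.3400, 0.1963]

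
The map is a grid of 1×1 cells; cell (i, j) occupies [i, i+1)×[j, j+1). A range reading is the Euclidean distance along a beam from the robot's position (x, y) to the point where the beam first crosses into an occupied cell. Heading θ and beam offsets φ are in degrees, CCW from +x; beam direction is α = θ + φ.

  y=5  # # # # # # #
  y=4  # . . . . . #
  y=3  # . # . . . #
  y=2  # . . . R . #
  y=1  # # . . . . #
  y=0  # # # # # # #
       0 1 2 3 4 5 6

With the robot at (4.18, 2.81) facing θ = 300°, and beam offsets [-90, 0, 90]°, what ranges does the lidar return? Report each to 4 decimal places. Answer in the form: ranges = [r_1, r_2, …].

beam 1: φ=-90°, α=210°
  direction (-0.8660, -0.5000); cell (4,2); t to first gridline: x 0.2078, y 1.6200 (then +1.1547 / +2.0000)
    (3,2) via x @ 0.2078
    (2,2) via x @ 1.3625
    (2,1) via y @ 1.6200
    (1,1) via x @ 2.5172  # hit
  → r_1 = 2.5172
beam 2: φ=0°, α=300°
  direction (0.5000, -0.8660); cell (4,2); t to first gridline: x 1.6400, y 0.9353 (then +2.0000 / +1.1547)
    (4,1) via y @ 0.9353
    (5,1) via x @ 1.6400
    (5,0) via y @ 2.0900  # hit
  → r_2 = 2.0900
beam 3: φ=90°, α=30°
  direction (0.8660, 0.5000); cell (4,2); t to first gridline: x 0.9469, y 0.3800 (then +1.1547 / +2.0000)
    (4,3) via y @ 0.3800
    (5,3) via x @ 0.9469
    (6,3) via x @ 2.1016  # hit
  → r_3 = 2.1016

ranges = [2.5172, 2.0900, 2.1016]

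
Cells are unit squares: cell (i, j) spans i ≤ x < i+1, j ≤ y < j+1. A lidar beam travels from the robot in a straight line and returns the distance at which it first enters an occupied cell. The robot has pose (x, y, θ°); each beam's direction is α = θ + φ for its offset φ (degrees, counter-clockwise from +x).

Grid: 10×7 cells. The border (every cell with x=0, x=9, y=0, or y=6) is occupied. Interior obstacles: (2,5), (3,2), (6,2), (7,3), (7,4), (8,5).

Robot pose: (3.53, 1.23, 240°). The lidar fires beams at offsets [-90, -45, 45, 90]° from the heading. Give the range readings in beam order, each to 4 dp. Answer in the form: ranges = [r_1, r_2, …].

ranges = [2.9214, 0.8887, 0.2381, 0.4600]

beam 1: φ=-90°, α=150°
  d=(-0.8660,0.5000)  start (3,1)  tX=0.6120 tY=1.5400  stride 1/|dx|=1.1547 1/|dy|=2.0000
    cross x-line → (2,1), t=0.6120
    cross y-line → (2,2), t=1.5400
    cross x-line → (1,2), t=1.7667
    cross x-line → (0,2), t=2.9214 (wall)
  → r_1 = 2.9214
beam 2: φ=-45°, α=195°
  d=(-0.9659,-0.2588)  start (3,1)  tX=0.5487 tY=0.8887  stride 1/|dx|=1.0353 1/|dy|=3.8637
    cross x-line → (2,1), t=0.5487
    cross y-line → (2,0), t=0.8887 (wall)
  → r_2 = 0.8887
beam 3: φ=45°, α=285°
  d=(0.2588,-0.9659)  start (3,1)  tX=1.8159 tY=0.2381  stride 1/|dx|=3.8637 1/|dy|=1.0353
    cross y-line → (3,0), t=0.2381 (wall)
  → r_3 = 0.2381
beam 4: φ=90°, α=330°
  d=(0.8660,-0.5000)  start (3,1)  tX=0.5427 tY=0.4600  stride 1/|dx|=1.1547 1/|dy|=2.0000
    cross y-line → (3,0), t=0.4600 (wall)
  → r_4 = 0.4600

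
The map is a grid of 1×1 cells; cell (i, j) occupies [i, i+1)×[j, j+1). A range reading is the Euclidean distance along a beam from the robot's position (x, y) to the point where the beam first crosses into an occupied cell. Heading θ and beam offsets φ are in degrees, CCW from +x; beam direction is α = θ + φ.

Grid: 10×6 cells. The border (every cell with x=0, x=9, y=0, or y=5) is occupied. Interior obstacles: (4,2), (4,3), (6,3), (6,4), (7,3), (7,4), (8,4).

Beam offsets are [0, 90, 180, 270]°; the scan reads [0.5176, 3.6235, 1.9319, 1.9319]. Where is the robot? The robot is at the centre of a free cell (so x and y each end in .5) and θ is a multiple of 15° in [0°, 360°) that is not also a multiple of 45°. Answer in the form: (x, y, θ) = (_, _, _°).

The pose lattice has 25·16 = 400 candidates. Test each by forward raycasting.
  (7.5, 2.5, 150°): beam 1 = 1.0000 ≠ 0.5176 ✗
  (5.5, 4.5, 345°): beam 2 = 0.5176 ≠ 3.6235 ✗
  (8.5, 1.5, 150°): beam 1 = 4.0415 ≠ 0.5176 ✗
  (5.5, 1.5, 255°): beam 2 = 1.9319 ≠ 3.6235 ✗
  …
  (5.5, 1.5, 285°): r_1=0.5176, r_2=3.6235, r_3=1.9319, r_4=1.9319 — all match ✓
Unique over the lattice → pose = (5.5, 1.5, 285°).

(x, y, θ) = (5.5, 1.5, 285°)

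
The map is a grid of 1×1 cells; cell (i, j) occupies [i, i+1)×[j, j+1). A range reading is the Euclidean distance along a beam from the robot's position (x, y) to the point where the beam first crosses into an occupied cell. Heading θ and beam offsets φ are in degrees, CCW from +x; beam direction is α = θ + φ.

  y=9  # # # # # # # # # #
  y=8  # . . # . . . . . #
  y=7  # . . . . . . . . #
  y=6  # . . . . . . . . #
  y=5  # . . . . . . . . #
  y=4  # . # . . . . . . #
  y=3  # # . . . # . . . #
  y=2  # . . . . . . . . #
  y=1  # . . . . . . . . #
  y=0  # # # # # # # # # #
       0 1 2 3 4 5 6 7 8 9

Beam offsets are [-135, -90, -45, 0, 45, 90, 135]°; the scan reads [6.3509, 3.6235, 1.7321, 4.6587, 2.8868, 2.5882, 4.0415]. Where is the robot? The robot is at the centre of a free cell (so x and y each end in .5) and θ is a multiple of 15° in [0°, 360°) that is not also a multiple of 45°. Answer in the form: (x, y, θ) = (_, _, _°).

Enumerate (i+0.5, j+0.5, θ) over the 60 free cells and 16 admissible headings. For each, cast all 7 beams and compare to the given ranges.
  (6.5, 3.5, 120°): beam 1 = 2.5882 ≠ 6.3509 ✗
  (4.5, 7.5, 105°): beam 1 = 5.1962 ≠ 6.3509 ✗
  (4.5, 5.5, 30°): beam 1 = 4.6587 ≠ 6.3509 ✗
  (3.5, 4.5, 195°): beam 1 = 5.1962 ≠ 6.3509 ✗
  (4.5, 5.5, 120°): beam 1 = 4.6587 ≠ 6.3509 ✗
  …
  (6.5, 5.5, 285°): r_1=6.3509, r_2=3.6235, r_3=1.7321, r_4=4.6587, r_5=2.8868, r_6=2.5882, r_7=4.0415 — all match ✓
Only this pose fits every beam.

(x, y, θ) = (6.5, 5.5, 285°)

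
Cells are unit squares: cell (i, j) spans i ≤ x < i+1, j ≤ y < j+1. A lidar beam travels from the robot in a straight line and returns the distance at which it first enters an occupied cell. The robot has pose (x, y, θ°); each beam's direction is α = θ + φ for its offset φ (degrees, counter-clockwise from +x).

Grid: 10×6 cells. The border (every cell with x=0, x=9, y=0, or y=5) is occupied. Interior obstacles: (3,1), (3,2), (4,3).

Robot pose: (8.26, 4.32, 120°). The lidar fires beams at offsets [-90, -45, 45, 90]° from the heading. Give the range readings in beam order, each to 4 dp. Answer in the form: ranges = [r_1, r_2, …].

ranges = [0.8545, 0.7040, 2.6273, 4.9190]

beam 1: φ=-90°, α=30°
  d=(0.8660,0.5000)  start (8,4)  tX=0.8545 tY=1.3600  stride 1/|dx|=1.1547 1/|dy|=2.0000
    cross x-line → (9,4), t=0.8545 (wall)
  → r_1 = 0.8545
beam 2: φ=-45°, α=75°
  d=(0.2588,0.9659)  start (8,4)  tX=2.8591 tY=0.7040  stride 1/|dx|=3.8637 1/|dy|=1.0353
    cross y-line → (8,5), t=0.7040 (wall)
  → r_2 = 0.7040
beam 3: φ=45°, α=165°
  d=(-0.9659,0.2588)  start (8,4)  tX=0.2692 tY=2.6273  stride 1/|dx|=1.0353 1/|dy|=3.8637
    cross x-line → (7,4), t=0.2692
    cross x-line → (6,4), t=1.3044
    cross x-line → (5,4), t=2.3397
    cross y-line → (5,5), t=2.6273 (wall)
  → r_3 = 2.6273
beam 4: φ=90°, α=210°
  d=(-0.8660,-0.5000)  start (8,4)  tX=0.3002 tY=0.6400  stride 1/|dx|=1.1547 1/|dy|=2.0000
    cross x-line → (7,4), t=0.3002
    cross y-line → (7,3), t=0.6400
    cross x-line → (6,3), t=1.4549
    cross x-line → (5,3), t=2.6096
    cross y-line → (5,2), t=2.6400
    cross x-line → (4,2), t=3.7643
    cross y-line → (4,1), t=4.6400
    cross x-line → (3,1), t=4.9190 (wall)
  → r_4 = 4.9190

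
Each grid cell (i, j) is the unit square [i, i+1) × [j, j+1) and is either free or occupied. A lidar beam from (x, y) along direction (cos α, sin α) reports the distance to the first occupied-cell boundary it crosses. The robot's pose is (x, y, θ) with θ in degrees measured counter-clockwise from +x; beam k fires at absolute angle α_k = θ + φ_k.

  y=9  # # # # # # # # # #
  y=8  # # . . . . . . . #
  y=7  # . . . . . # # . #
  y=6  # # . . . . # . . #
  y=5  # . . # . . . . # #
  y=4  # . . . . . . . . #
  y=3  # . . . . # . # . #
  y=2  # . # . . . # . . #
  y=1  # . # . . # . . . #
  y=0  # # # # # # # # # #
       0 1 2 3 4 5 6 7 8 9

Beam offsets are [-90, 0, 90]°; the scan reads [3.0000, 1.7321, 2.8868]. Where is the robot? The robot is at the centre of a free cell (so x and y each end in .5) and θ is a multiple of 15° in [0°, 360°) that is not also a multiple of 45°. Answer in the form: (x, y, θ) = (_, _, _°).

(x, y, θ) = (4.5, 7.5, 120°)

Enumerate (i+0.5, j+0.5, θ) over the 51 free cells and 16 admissible headings. For each, cast all 3 beams and compare to the given ranges.
  (8.5, 4.5, 150°): beam 1 = 0.5774 ≠ 3.0000 ✗
  (6.5, 1.5, 105°): beam 1 = 2.5882 ≠ 3.0000 ✗
  (5.5, 6.5, 330°): beam 1 = 5.0000 ≠ 3.0000 ✗
  (1.5, 7.5, 15°): beam 1 = 0.5176 ≠ 3.0000 ✗
  …
  (4.5, 7.5, 120°): r_1=3.0000, r_2=1.7321, r_3=2.8868 — all match ✓
No second candidate reproduces the full scan.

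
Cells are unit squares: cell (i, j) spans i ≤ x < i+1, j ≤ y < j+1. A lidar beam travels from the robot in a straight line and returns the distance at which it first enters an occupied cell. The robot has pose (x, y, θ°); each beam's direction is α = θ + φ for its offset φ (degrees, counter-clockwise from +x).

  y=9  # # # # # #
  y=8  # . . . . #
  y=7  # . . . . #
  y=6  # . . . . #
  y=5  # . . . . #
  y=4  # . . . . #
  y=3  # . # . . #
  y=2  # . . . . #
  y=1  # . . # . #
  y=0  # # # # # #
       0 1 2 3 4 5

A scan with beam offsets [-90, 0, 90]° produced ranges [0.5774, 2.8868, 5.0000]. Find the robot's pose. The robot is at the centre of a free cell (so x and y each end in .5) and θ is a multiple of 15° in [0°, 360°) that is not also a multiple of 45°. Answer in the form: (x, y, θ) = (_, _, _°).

(x, y, θ) = (2.5, 4.5, 330°)

Candidates: 30 free-cell centres × 16 headings = 480 poses. Raycast each; keep the one whose scan matches to 4 dp.
  (1.5, 3.5, 210°): beam 1 = 1.0000 ≠ 0.5774 ✗
  (4.5, 8.5, 255°): beam 1 = 1.9319 ≠ 0.5774 ✗
  (2.5, 8.5, 165°): beam 1 = 0.5176 ≠ 0.5774 ✗
  (3.5, 5.5, 105°): beam 1 = 1.5529 ≠ 0.5774 ✗
  (4.5, 5.5, 330°): beam 1 = 5.1962 ≠ 0.5774 ✗
  …
  (2.5, 4.5, 330°): r_1=0.5774, r_2=2.8868, r_3=5.0000 — all match ✓
Unique over the lattice → pose = (2.5, 4.5, 330°).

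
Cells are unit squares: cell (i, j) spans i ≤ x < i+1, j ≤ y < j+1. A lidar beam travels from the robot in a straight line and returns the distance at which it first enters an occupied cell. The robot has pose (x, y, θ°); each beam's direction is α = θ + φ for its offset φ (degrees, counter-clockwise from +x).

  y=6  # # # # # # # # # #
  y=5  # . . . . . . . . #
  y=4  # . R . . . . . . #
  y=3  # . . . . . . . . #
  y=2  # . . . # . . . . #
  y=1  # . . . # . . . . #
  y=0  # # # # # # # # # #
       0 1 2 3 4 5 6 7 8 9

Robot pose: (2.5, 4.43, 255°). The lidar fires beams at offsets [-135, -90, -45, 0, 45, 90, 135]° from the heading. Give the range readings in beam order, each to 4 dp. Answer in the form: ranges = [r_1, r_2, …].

beam 1: φ=-135°, α=120°
  cosα=-0.5000 sinα=0.8660 | (2,4) | tMaxX 1.0000 tMaxY 0.6582 | tΔX 2.0000 tΔY 1.1547
    t=0.6582 [y] (2,5)
    t=1.0000 [x] (1,5)
    t=1.8129 [y] (1,6) — stop
  → r_1 = 1.8129
beam 2: φ=-90°, α=165°
  cosα=-0.9659 sinα=0.2588 | (2,4) | tMaxX 0.5176 tMaxY 2.2023 | tΔX 1.0353 tΔY 3.8637
    t=0.5176 [x] (1,4)
    t=1.5529 [x] (0,4) — stop
  → r_2 = 1.5529
beam 3: φ=-45°, α=210°
  cosα=-0.8660 sinα=-0.5000 | (2,4) | tMaxX 0.5774 tMaxY 0.8600 | tΔX 1.1547 tΔY 2.0000
    t=0.5774 [x] (1,4)
    t=0.8600 [y] (1,3)
    t=1.7321 [x] (0,3) — stop
  → r_3 = 1.7321
beam 4: φ=0°, α=255°
  cosα=-0.2588 sinα=-0.9659 | (2,4) | tMaxX 1.9319 tMaxY 0.4452 | tΔX 3.8637 tΔY 1.0353
    t=0.4452 [y] (2,3)
    t=1.4804 [y] (2,2)
    t=1.9319 [x] (1,2)
    t=2.5157 [y] (1,1)
    t=3.5510 [y] (1,0) — stop
  → r_4 = 3.5510
beam 5: φ=45°, α=300°
  cosα=0.5000 sinα=-0.8660 | (2,4) | tMaxX 1.0000 tMaxY 0.4965 | tΔX 2.0000 tΔY 1.1547
    t=0.4965 [y] (2,3)
    t=1.0000 [x] (3,3)
    t=1.6512 [y] (3,2)
    t=2.8059 [y] (3,1)
    t=3.0000 [x] (4,1) — stop
  → r_5 = 3.0000
beam 6: φ=90°, α=345°
  cosα=0.9659 sinα=-0.2588 | (2,4) | tMaxX 0.5176 tMaxY 1.6614 | tΔX 1.0353 tΔY 3.8637
    t=0.5176 [x] (3,4)
    t=1.5529 [x] (4,4)
    t=1.6614 [y] (4,3)
    t=2.5882 [x] (5,3)
    t=3.6235 [x] (6,3)
    t=4.6587 [x] (7,3)
    t=5.5251 [y] (7,2)
    t=5.6940 [x] (8,2)
    t=6.7293 [x] (9,2) — stop
  → r_6 = 6.7293
beam 7: φ=135°, α=30°
  cosα=0.8660 sinα=0.5000 | (2,4) | tMaxX 0.5774 tMaxY 1.1400 | tΔX 1.1547 tΔY 2.0000
    t=0.5774 [x] (3,4)
    t=1.1400 [y] (3,5)
    t=1.7321 [x] (4,5)
    t=2.8868 [x] (5,5)
    t=3.1400 [y] (5,6) — stop
  → r_7 = 3.1400

ranges = [1.8129, 1.5529, 1.7321, 3.5510, 3.0000, 6.7293, 3.1400]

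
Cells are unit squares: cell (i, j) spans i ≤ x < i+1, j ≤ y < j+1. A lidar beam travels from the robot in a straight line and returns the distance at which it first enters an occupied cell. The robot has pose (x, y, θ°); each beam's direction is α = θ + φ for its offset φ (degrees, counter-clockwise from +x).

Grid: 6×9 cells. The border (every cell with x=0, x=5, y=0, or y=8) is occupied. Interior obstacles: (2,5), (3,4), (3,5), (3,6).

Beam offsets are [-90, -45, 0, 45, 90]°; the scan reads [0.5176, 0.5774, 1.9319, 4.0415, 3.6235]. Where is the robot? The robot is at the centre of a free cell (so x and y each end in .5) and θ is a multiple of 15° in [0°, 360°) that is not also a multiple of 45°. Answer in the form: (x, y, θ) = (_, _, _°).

The pose lattice has 24·16 = 384 candidates. Test each by forward raycasting.
  (2.5, 4.5, 255°): beam 1 = 1.5529 ≠ 0.5176 ✗
  (2.5, 3.5, 195°): beam 1 = 1.5529 ≠ 0.5176 ✗
  (1.5, 2.5, 210°): beam 1 = 1.0000 ≠ 0.5176 ✗
  (1.5, 6.5, 105°): beam 1 = 1.5529 ≠ 0.5176 ✗
  …
  (1.5, 1.5, 345°): r_1=0.5176, r_2=0.5774, r_3=1.9319, r_4=4.0415, r_5=3.6235 — all match ✓
Unique over the lattice → pose = (1.5, 1.5, 345°).

(x, y, θ) = (1.5, 1.5, 345°)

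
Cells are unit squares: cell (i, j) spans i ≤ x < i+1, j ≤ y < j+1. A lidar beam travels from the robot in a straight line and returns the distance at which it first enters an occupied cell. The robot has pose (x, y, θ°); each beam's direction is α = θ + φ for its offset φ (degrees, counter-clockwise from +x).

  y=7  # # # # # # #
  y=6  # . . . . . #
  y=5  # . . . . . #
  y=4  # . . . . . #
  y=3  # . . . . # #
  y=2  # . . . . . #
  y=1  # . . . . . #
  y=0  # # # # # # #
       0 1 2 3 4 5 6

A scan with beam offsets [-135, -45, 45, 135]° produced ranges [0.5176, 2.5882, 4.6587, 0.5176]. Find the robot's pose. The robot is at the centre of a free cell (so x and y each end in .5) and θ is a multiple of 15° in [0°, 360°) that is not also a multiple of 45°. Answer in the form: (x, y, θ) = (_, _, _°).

Candidates: 29 free-cell centres × 16 headings = 464 poses. Raycast each; keep the one whose scan matches to 4 dp.
  (4.5, 5.5, 15°): beam 1 = 5.1962 ≠ 0.5176 ✗
  (5.5, 2.5, 255°): beam 1 = 0.5774 ≠ 0.5176 ✗
  (1.5, 6.5, 285°): beam 1 = 0.5774 ≠ 0.5176 ✗
  (2.5, 2.5, 285°): beam 1 = 1.7321 ≠ 0.5176 ✗
  …
  (5.5, 4.5, 150°): r_1=0.5176, r_2=2.5882, r_3=4.6587, r_4=0.5176 — all match ✓
Only this pose fits every beam.

(x, y, θ) = (5.5, 4.5, 150°)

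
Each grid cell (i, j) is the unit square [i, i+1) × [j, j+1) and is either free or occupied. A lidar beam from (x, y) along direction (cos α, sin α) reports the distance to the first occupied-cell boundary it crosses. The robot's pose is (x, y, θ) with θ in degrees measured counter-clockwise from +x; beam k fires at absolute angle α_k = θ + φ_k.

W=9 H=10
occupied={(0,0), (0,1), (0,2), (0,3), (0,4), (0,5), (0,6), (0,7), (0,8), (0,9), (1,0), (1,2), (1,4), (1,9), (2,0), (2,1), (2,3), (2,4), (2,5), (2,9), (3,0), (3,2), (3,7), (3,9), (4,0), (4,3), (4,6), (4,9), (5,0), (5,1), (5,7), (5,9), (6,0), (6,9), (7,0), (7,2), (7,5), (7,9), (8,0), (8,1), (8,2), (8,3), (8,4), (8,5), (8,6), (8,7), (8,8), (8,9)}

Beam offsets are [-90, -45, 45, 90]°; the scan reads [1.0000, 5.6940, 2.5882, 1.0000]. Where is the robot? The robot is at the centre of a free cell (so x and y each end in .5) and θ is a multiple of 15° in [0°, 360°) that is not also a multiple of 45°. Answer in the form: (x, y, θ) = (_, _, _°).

(x, y, θ) = (1.5, 6.5, 30°)

Enumerate (i+0.5, j+0.5, θ) over the 42 free cells and 16 admissible headings. For each, cast all 4 beams and compare to the given ranges.
  (6.5, 2.5, 165°): beam 1 = 2.5882 ≠ 1.0000 ✗
  (7.5, 7.5, 300°): beam 1 = 2.8868 ≠ 1.0000 ✗
  (5.5, 2.5, 75°): beam 1 = 1.5529 ≠ 1.0000 ✗
  (6.5, 8.5, 60°): beam 1 = 1.7321 ≠ 1.0000 ✗
  …
  (1.5, 6.5, 30°): r_1=1.0000, r_2=5.6940, r_3=2.5882, r_4=1.0000 — all match ✓
Only this pose fits every beam.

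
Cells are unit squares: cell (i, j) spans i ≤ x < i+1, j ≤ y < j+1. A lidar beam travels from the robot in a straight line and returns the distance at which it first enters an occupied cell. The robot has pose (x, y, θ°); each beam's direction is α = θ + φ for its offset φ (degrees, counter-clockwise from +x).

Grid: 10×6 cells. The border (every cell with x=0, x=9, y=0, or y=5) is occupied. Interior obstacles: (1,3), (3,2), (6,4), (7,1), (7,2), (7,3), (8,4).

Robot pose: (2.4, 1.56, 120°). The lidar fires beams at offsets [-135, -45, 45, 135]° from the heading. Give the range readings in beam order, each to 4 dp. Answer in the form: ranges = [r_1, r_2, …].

beam 1: φ=-135°, α=345°
  d=(0.9659,-0.2588)  start (2,1)  tX=0.6212 tY=2.1637  stride 1/|dx|=1.0353 1/|dy|=3.8637
    cross x-line → (3,1), t=0.6212
    cross x-line → (4,1), t=1.6564
    cross y-line → (4,0), t=2.1637 (wall)
  → r_1 = 2.1637
beam 2: φ=-45°, α=75°
  d=(0.2588,0.9659)  start (2,1)  tX=2.3182 tY=0.4555  stride 1/|dx|=3.8637 1/|dy|=1.0353
    cross y-line → (2,2), t=0.4555
    cross y-line → (2,3), t=1.4908
    cross x-line → (3,3), t=2.3182
    cross y-line → (3,4), t=2.5261
    cross y-line → (3,5), t=3.5614 (wall)
  → r_2 = 3.5614
beam 3: φ=45°, α=165°
  d=(-0.9659,0.2588)  start (2,1)  tX=0.4141 tY=1.7000  stride 1/|dx|=1.0353 1/|dy|=3.8637
    cross x-line → (1,1), t=0.4141
    cross x-line → (0,1), t=1.4494 (wall)
  → r_3 = 1.4494
beam 4: φ=135°, α=255°
  d=(-0.2588,-0.9659)  start (2,1)  tX=1.5455 tY=0.5798  stride 1/|dx|=3.8637 1/|dy|=1.0353
    cross y-line → (2,0), t=0.5798 (wall)
  → r_4 = 0.5798

ranges = [2.1637, 3.5614, 1.4494, 0.5798]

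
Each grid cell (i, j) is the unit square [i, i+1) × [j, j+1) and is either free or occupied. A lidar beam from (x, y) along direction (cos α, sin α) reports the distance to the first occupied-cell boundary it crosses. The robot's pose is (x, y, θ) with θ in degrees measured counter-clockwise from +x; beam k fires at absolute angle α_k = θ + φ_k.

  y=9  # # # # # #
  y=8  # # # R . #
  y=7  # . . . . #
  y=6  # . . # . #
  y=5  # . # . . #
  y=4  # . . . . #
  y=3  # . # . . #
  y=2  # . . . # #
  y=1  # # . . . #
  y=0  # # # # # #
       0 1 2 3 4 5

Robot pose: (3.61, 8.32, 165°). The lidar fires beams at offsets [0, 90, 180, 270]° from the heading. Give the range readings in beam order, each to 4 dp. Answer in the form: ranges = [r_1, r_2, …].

beam 1: φ=0°, α=165°
  d=(-0.9659,0.2588)  start (3,8)  tX=0.6315 tY=2.6273  stride 1/|dx|=1.0353 1/|dy|=3.8637
    cross x-line → (2,8), t=0.6315 (wall)
  → r_1 = 0.6315
beam 2: φ=90°, α=255°
  d=(-0.2588,-0.9659)  start (3,8)  tX=2.3569 tY=0.3313  stride 1/|dx|=3.8637 1/|dy|=1.0353
    cross y-line → (3,7), t=0.3313
    cross y-line → (3,6), t=1.3666 (wall)
  → r_2 = 1.3666
beam 3: φ=180°, α=345°
  d=(0.9659,-0.2588)  start (3,8)  tX=0.4038 tY=1.2364  stride 1/|dx|=1.0353 1/|dy|=3.8637
    cross x-line → (4,8), t=0.4038
    cross y-line → (4,7), t=1.2364
    cross x-line → (5,7), t=1.4390 (wall)
  → r_3 = 1.4390
beam 4: φ=270°, α=75°
  d=(0.2588,0.9659)  start (3,8)  tX=1.5068 tY=0.7040  stride 1/|dx|=3.8637 1/|dy|=1.0353
    cross y-line → (3,9), t=0.7040 (wall)
  → r_4 = 0.7040

ranges = [0.6315, 1.3666, 1.4390, 0.7040]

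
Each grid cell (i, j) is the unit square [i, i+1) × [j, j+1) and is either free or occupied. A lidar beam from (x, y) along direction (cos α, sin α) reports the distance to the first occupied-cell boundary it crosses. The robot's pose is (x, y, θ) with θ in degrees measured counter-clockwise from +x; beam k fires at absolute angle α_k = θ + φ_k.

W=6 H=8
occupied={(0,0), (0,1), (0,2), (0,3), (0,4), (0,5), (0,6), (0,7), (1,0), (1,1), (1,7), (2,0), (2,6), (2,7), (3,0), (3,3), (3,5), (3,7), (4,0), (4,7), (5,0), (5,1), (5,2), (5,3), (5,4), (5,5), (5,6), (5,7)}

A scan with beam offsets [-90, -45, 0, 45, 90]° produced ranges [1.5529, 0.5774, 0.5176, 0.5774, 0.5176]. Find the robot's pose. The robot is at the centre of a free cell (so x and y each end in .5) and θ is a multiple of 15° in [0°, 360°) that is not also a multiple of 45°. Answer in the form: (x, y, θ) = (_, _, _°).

(x, y, θ) = (3.5, 6.5, 105°)

Candidates: 20 free-cell centres × 16 headings = 320 poses. Raycast each; keep the one whose scan matches to 4 dp.
  (4.5, 3.5, 255°): beam 1 = 0.5176 ≠ 1.5529 ✗
  (4.5, 1.5, 60°): beam 1 = 0.5774 ≠ 1.5529 ✗
  (2.5, 4.5, 60°): beam 1 = 1.0000 ≠ 1.5529 ✗
  (4.5, 3.5, 30°): beam 1 = 1.0000 ≠ 1.5529 ✗
  …
  (3.5, 6.5, 105°): r_1=1.5529, r_2=0.5774, r_3=0.5176, r_4=0.5774, r_5=0.5176 — all match ✓
No second candidate reproduces the full scan.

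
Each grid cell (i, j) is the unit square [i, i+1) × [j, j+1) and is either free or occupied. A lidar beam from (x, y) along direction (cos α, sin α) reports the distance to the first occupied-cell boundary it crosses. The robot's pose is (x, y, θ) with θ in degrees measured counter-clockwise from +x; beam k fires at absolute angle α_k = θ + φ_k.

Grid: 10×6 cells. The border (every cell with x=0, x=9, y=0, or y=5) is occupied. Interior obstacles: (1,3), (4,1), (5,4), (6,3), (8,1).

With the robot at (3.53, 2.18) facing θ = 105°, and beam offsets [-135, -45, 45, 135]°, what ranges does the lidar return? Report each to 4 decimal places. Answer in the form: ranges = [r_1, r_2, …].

beam 1: φ=-135°, α=330°
  dir = (cos 330°, sin 330°) = (0.8660, -0.5000); from cell (3,2)
  next x-line at t=0.5427, next y-line at t=0.3600; Δt_x=1.1547, Δt_y=2.0000
    y: enter (3,1) at t=0.3600
    x: enter (4,1) at t=0.5427 ← occupied
  → r_1 = 0.5427
beam 2: φ=-45°, α=60°
  dir = (cos 60°, sin 60°) = (0.5000, 0.8660); from cell (3,2)
  next x-line at t=0.9400, next y-line at t=0.9469; Δt_x=2.0000, Δt_y=1.1547
    x: enter (4,2) at t=0.9400
    y: enter (4,3) at t=0.9469
    y: enter (4,4) at t=2.1016
    x: enter (5,4) at t=2.9400 ← occupied
  → r_2 = 2.9400
beam 3: φ=45°, α=150°
  dir = (cos 150°, sin 150°) = (-0.8660, 0.5000); from cell (3,2)
  next x-line at t=0.6120, next y-line at t=1.6400; Δt_x=1.1547, Δt_y=2.0000
    x: enter (2,2) at t=0.6120
    y: enter (2,3) at t=1.6400
    x: enter (1,3) at t=1.7667 ← occupied
  → r_3 = 1.7667
beam 4: φ=135°, α=240°
  dir = (cos 240°, sin 240°) = (-0.5000, -0.8660); from cell (3,2)
  next x-line at t=1.0600, next y-line at t=0.2078; Δt_x=2.0000, Δt_y=1.1547
    y: enter (3,1) at t=0.2078
    x: enter (2,1) at t=1.0600
    y: enter (2,0) at t=1.3625 ← occupied
  → r_4 = 1.3625

ranges = [0.5427, 2.9400, 1.7667, 1.3625]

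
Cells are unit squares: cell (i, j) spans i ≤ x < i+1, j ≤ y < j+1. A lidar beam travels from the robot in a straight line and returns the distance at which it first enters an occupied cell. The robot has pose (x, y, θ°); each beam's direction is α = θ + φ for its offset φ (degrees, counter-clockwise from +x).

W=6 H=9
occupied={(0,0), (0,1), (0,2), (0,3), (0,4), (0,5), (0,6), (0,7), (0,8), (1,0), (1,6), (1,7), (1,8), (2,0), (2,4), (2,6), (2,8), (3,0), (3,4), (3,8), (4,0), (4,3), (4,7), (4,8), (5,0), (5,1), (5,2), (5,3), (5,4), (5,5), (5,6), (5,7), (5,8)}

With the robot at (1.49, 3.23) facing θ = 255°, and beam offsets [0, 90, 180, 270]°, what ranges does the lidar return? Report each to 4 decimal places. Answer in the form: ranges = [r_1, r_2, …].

ranges = [1.8932, 3.6338, 2.8677, 0.5073]

beam 1: φ=0°, α=255°
  cosα=-0.2588 sinα=-0.9659 | (1,3) | tMaxX 1.8932 tMaxY 0.2381 | tΔX 3.8637 tΔY 1.0353
    t=0.2381 [y] (1,2)
    t=1.2734 [y] (1,1)
    t=1.8932 [x] (0,1) — stop
  → r_1 = 1.8932
beam 2: φ=90°, α=345°
  cosα=0.9659 sinα=-0.2588 | (1,3) | tMaxX 0.5280 tMaxY 0.8887 | tΔX 1.0353 tΔY 3.8637
    t=0.5280 [x] (2,3)
    t=0.8887 [y] (2,2)
    t=1.5633 [x] (3,2)
    t=2.5985 [x] (4,2)
    t=3.6338 [x] (5,2) — stop
  → r_2 = 3.6338
beam 3: φ=180°, α=75°
  cosα=0.2588 sinα=0.9659 | (1,3) | tMaxX 1.9705 tMaxY 0.7972 | tΔX 3.8637 tΔY 1.0353
    t=0.7972 [y] (1,4)
    t=1.8324 [y] (1,5)
    t=1.9705 [x] (2,5)
    t=2.8677 [y] (2,6) — stop
  → r_3 = 2.8677
beam 4: φ=270°, α=165°
  cosα=-0.9659 sinα=0.2588 | (1,3) | tMaxX 0.5073 tMaxY 2.9751 | tΔX 1.0353 tΔY 3.8637
    t=0.5073 [x] (0,3) — stop
  → r_4 = 0.5073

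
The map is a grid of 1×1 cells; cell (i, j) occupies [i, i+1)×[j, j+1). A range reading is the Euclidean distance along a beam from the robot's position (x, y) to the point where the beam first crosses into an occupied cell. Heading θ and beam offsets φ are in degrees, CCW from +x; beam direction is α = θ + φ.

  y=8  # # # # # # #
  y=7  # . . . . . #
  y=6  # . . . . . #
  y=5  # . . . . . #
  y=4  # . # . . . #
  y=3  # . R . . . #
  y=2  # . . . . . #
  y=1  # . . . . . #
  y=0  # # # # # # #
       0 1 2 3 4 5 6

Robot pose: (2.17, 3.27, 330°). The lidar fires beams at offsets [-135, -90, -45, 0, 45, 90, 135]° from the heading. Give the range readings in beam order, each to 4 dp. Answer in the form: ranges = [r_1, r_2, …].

ranges = [1.2113, 2.3400, 2.3501, 4.4225, 3.9651, 0.8429, 4.5205]

beam 1: φ=-135°, α=195°
  direction (-0.9659, -0.2588); cell (2,3); t to first gridline: x 0.1760, y 1.0432 (then +1.0353 / +3.8637)
    (1,3) via x @ 0.1760
    (1,2) via y @ 1.0432
    (0,2) via x @ 1.2113  # hit
  → r_1 = 1.2113
beam 2: φ=-90°, α=240°
  direction (-0.5000, -0.8660); cell (2,3); t to first gridline: x 0.3400, y 0.3118 (then +2.0000 / +1.1547)
    (2,2) via y @ 0.3118
    (1,2) via x @ 0.3400
    (1,1) via y @ 1.4665
    (0,1) via x @ 2.3400  # hit
  → r_2 = 2.3400
beam 3: φ=-45°, α=285°
  direction (0.2588, -0.9659); cell (2,3); t to first gridline: x 3.2069, y 0.2795 (then +3.8637 / +1.0353)
    (2,2) via y @ 0.2795
    (2,1) via y @ 1.3148
    (2,0) via y @ 2.3501  # hit
  → r_3 = 2.3501
beam 4: φ=0°, α=330°
  direction (0.8660, -0.5000); cell (2,3); t to first gridline: x 0.9584, y 0.5400 (then +1.1547 / +2.0000)
    (2,2) via y @ 0.5400
    (3,2) via x @ 0.9584
    (4,2) via x @ 2.1131
    (4,1) via y @ 2.5400
    (5,1) via x @ 3.2678
    (6,1) via x @ 4.4225  # hit
  → r_4 = 4.4225
beam 5: φ=45°, α=15°
  direction (0.9659, 0.2588); cell (2,3); t to first gridline: x 0.8593, y 2.8205 (then +1.0353 / +3.8637)
    (3,3) via x @ 0.8593
    (4,3) via x @ 1.8946
    (4,4) via y @ 2.8205
    (5,4) via x @ 2.9298
    (6,4) via x @ 3.9651  # hit
  → r_5 = 3.9651
beam 6: φ=90°, α=60°
  direction (0.5000, 0.8660); cell (2,3); t to first gridline: x 1.6600, y 0.8429 (then +2.0000 / +1.1547)
    (2,4) via y @ 0.8429  # hit
  → r_6 = 0.8429
beam 7: φ=135°, α=105°
  direction (-0.2588, 0.9659); cell (2,3); t to first gridline: x 0.6568, y 0.7558 (then +3.8637 / +1.0353)
    (1,3) via x @ 0.6568
    (1,4) via y @ 0.7558
    (1,5) via y @ 1.7910
    (1,6) via y @ 2.8263
    (1,7) via y @ 3.8616
    (0,7) via x @ 4.5205  # hit
  → r_7 = 4.5205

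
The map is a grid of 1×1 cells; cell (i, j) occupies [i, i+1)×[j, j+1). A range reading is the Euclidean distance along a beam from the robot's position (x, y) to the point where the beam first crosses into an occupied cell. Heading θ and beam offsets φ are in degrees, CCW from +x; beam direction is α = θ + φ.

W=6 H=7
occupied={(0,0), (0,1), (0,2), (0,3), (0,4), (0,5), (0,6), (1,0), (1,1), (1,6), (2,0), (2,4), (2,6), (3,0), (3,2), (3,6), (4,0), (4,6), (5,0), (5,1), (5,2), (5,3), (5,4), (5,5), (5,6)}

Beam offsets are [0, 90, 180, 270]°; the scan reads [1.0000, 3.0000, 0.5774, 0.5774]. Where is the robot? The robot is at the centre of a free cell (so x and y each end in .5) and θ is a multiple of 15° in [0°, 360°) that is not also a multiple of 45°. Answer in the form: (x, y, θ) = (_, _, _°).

(x, y, θ) = (2.5, 1.5, 30°)

The pose lattice has 17·16 = 272 candidates. Test each by forward raycasting.
  (1.5, 4.5, 255°): beam 1 = 1.9319 ≠ 1.0000 ✗
  (4.5, 2.5, 210°): beam 1 = 0.5774 ≠ 1.0000 ✗
  (1.5, 2.5, 300°): beam 1 = 0.5774 ≠ 1.0000 ✗
  …
  (2.5, 1.5, 30°): r_1=1.0000, r_2=3.0000, r_3=0.5774, r_4=0.5774 — all match ✓
Only this pose fits every beam.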